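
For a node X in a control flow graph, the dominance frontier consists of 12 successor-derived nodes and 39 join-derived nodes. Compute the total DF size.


DF(X) = direct successor contributions + join point contributions
= 12 + 39 = 51

51


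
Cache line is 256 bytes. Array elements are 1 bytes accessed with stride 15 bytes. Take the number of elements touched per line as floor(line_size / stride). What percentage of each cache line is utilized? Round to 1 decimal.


Elements per cache line = floor(256 / 15) = 17
Bytes used = 17 * 1 = 17
Utilization = 17 / 256 * 100 = 6.6%

6.6


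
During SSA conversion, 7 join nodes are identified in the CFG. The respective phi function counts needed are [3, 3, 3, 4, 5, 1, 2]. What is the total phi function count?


Total phi functions = sum of phi functions at each join node
= 3 + 3 + 3 + 4 + 5 + 1 + 2 = 21

21


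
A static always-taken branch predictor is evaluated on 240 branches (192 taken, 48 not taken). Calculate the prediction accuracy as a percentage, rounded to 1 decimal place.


Predictor: always-taken
Correct predictions = 192
Accuracy = 192 / 240 * 100 = 80.0%

80.0


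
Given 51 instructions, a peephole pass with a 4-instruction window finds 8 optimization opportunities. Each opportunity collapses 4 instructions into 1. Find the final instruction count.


Each match removes 3 instructions.
Total removed = 8 * 3 = 24
Remaining = 51 - 24 = 27

27


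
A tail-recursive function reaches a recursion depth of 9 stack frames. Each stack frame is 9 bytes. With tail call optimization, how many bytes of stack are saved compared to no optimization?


Without TCO: 9 * 9 = 81 bytes
With TCO: reuse 1 frame = 9 bytes
Savings = 81 - 9 = 72

72


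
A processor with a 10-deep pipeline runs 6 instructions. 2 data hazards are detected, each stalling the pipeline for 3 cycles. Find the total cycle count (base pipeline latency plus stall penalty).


Base cycles = 10 + 6 - 1 = 15
Total stalls = 2 * 3 = 6
Total = 15 + 6 = 21

21


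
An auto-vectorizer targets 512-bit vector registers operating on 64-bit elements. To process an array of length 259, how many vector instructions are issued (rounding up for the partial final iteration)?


Width = 512 / 64 = 8 elements per vector op
Iterations = ceil(259 / 8) = 33

33


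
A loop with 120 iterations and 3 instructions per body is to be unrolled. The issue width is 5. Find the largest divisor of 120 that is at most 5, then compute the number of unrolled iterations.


Largest divisor of 120 <= 5 is 5
New iterations = 120 / 5 = 24

24


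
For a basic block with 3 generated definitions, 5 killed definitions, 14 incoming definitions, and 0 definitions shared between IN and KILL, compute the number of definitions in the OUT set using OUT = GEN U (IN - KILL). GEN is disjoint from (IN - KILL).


IN - KILL: 14 - 0 = 14 surviving definitions
OUT = GEN + surviving = 3 + 14 = 17

17


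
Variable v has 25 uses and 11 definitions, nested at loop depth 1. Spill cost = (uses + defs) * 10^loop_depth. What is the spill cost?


uses + defs = 25 + 11 = 36
10^1 = 10
Spill cost = 36 * 10 = 360

360


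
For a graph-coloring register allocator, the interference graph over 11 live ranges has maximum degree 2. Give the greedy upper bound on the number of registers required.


Greedy coloring never needs more than (max_degree + 1) colors: when coloring a vertex, at most max_degree neighbors are already colored.
Upper bound = 2 + 1 = 3

3


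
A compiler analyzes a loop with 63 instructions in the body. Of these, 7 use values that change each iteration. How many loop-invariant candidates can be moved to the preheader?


Invariant candidates = total - loop-dependent
= 63 - 7 = 56

56


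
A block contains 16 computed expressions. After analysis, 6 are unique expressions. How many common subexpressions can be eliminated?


CSE count = total expressions - unique expressions
= 16 - 6 = 10

10


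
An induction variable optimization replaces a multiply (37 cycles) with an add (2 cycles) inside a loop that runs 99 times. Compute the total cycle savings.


Per-iteration saving = 37 - 2 = 35
Total saved = 99 * 35 = 3465

3465


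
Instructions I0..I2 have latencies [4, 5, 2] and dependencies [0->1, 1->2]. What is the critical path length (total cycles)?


Compute longest path through dependency graph: dist(Ik) = max over predecessors of dist + latency(Ik).
dist(I0) = latency 4 = 4
dist(I1) = dist(I0) + 5 = 4 + 5 = 9
dist(I2) = dist(I1) + 2 = 9 + 2 = 11
Critical path = max dist = 11

11


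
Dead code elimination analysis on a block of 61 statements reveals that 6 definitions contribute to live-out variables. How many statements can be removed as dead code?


Dead code = total statements - live definitions
= 61 - 6 = 55

55


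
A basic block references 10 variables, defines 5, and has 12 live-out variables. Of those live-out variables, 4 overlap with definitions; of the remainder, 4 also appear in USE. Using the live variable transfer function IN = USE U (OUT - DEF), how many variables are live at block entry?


OUT - DEF: 12 - 4 = 8
|IN| = |USE| + |OUT - DEF| - |USE ∩ (OUT - DEF)| = 10 + 8 - 4 = 14

14


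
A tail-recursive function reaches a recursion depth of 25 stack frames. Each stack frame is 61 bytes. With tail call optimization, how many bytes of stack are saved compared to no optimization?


Without TCO: 25 * 61 = 1525 bytes
With TCO: reuse 1 frame = 61 bytes
Savings = 1525 - 61 = 1464

1464


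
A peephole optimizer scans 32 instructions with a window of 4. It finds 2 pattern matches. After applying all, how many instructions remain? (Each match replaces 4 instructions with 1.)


Each match removes 3 instructions.
Total removed = 2 * 3 = 6
Remaining = 32 - 6 = 26

26


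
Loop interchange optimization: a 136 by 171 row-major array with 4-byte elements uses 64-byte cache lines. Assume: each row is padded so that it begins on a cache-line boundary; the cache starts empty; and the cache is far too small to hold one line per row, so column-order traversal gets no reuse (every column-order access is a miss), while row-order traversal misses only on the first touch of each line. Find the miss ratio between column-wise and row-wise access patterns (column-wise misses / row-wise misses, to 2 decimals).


Each row occupies 171 * 4 = 684 bytes and starts on a line boundary, so it spans ceil(684 / 64) = 11 cache lines.
Row-major traversal misses (one per line touched): 136 * ceil(171 * 4 / 64) = 1496
Column-major traversal misses (no reuse, every access misses): 136 * 171 = 23256
Ratio = 23256 / 1496 = 15.55

15.55


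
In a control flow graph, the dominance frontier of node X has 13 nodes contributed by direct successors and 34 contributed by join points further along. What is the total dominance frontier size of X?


DF(X) = direct successor contributions + join point contributions
= 13 + 34 = 47

47


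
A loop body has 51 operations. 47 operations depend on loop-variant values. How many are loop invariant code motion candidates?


Invariant candidates = total - loop-dependent
= 51 - 47 = 4

4


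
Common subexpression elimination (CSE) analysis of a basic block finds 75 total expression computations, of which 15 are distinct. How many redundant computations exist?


CSE count = total expressions - unique expressions
= 75 - 15 = 60

60


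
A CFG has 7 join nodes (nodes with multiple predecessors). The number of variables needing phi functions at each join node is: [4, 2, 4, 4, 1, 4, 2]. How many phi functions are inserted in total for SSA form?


Total phi functions = sum of phi functions at each join node
= 4 + 2 + 4 + 4 + 1 + 4 + 2 = 21

21


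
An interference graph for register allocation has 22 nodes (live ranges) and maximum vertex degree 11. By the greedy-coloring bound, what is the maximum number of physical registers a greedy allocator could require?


Greedy coloring never needs more than (max_degree + 1) colors: when coloring a vertex, at most max_degree neighbors are already colored.
Upper bound = 11 + 1 = 12

12


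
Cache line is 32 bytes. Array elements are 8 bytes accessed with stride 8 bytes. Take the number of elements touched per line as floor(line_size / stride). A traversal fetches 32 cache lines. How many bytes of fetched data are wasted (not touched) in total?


Elements per line = floor(32 / 8) = 4
Bytes used per line = 4 * 8 = 32
Wasted per line = 32 - 32 = 0
Total wasted = 0 * 32 = 0

0


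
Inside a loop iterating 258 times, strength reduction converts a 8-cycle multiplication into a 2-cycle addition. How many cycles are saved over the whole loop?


Per-iteration saving = 8 - 2 = 6
Total saved = 258 * 6 = 1548

1548


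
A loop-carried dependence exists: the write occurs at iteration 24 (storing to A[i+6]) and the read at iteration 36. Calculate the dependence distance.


Distance = read iteration - write iteration
= 36 - 24 = 12

12


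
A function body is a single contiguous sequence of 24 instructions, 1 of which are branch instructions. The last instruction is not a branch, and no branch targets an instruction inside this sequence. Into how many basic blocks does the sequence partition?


With no in-sequence branch targets, the leaders are the first instruction plus the instruction after each branch.
Number of basic blocks = branches + 1
= 1 + 1 = 2

2


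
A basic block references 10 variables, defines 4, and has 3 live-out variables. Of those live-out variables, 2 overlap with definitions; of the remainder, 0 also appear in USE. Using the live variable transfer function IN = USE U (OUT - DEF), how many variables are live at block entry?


OUT - DEF: 3 - 2 = 1
|IN| = |USE| + |OUT - DEF| - |USE ∩ (OUT - DEF)| = 10 + 1 - 0 = 11

11


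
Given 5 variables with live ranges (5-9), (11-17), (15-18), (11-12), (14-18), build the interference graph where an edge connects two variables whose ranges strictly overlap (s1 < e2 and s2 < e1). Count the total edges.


Check all pairs for overlapping intervals.
Two intervals (s1,e1) and (s2,e2) overlap if s1 < e2 and s2 < e1.
v0 (5-9) vs v1..v4: overlaps none -> 0
v1 (11-17) vs v2..v4: overlaps v2, v3, v4 -> 3
v2 (15-18) vs v3..v4: overlaps v4 -> 1
v3 (11-12) vs v4: overlaps none -> 0
Total overlapping pairs = 0 + 3 + 1 + 0 = 4

4


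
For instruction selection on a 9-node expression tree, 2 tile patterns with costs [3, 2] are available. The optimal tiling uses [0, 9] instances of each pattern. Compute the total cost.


Total cost = sum(count_i * cost_i)
= 0*3 + 9*2
= 18

18


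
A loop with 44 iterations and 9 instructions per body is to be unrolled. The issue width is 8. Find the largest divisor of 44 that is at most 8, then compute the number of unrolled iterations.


Largest divisor of 44 <= 8 is 4
New iterations = 44 / 4 = 11

11


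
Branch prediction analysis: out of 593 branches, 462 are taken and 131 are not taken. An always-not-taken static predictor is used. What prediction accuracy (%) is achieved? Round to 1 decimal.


Predictor: always-not-taken
Correct predictions = 131
Accuracy = 131 / 593 * 100 = 22.1%

22.1


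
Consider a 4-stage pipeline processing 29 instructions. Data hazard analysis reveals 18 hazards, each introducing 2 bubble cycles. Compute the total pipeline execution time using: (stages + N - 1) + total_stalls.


Base cycles = 4 + 29 - 1 = 32
Total stalls = 18 * 2 = 36
Total = 32 + 36 = 68

68


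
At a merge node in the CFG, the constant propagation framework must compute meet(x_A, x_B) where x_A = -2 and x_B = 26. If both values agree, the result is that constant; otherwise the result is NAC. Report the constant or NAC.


Meet operation: if both paths give the same constant, result is that constant; if they differ, result is NAC (not-a-constant).
Path A: -2, Path B: 26 -> differ
Result: not-a-constant -> NAC

NAC


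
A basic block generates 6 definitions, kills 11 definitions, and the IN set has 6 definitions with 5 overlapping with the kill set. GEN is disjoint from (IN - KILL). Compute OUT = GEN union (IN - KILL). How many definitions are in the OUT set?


IN - KILL: 6 - 5 = 1 surviving definitions
OUT = GEN + surviving = 6 + 1 = 7

7


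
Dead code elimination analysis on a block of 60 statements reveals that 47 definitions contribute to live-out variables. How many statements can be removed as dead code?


Dead code = total statements - live definitions
= 60 - 47 = 13

13


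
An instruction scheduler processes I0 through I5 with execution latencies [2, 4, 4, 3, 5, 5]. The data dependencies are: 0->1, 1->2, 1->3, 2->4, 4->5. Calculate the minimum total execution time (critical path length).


Compute longest path through dependency graph: dist(Ik) = max over predecessors of dist + latency(Ik).
dist(I0) = latency 2 = 2
dist(I1) = dist(I0) + 4 = 2 + 4 = 6
dist(I2) = dist(I1) + 4 = 6 + 4 = 10
dist(I3) = dist(I1) + 3 = 6 + 3 = 9
dist(I4) = dist(I2) + 5 = 10 + 5 = 15
dist(I5) = dist(I4) + 5 = 15 + 5 = 20
Critical path = max dist = 20

20


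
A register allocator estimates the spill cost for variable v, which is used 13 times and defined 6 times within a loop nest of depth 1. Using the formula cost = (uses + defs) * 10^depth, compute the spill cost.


uses + defs = 13 + 6 = 19
10^1 = 10
Spill cost = 19 * 10 = 190

190


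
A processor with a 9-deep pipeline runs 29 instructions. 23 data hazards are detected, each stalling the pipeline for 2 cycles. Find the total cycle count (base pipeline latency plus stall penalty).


Base cycles = 9 + 29 - 1 = 37
Total stalls = 23 * 2 = 46
Total = 37 + 46 = 83

83


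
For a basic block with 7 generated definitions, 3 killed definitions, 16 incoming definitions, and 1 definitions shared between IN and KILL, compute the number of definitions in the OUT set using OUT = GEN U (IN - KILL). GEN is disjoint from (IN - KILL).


IN - KILL: 16 - 1 = 15 surviving definitions
OUT = GEN + surviving = 7 + 15 = 22

22


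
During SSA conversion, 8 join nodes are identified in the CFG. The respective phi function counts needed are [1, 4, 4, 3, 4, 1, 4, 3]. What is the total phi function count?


Total phi functions = sum of phi functions at each join node
= 1 + 4 + 4 + 3 + 4 + 1 + 4 + 3 = 24

24


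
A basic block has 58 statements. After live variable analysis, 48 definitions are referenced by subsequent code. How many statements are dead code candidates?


Dead code = total statements - live definitions
= 58 - 48 = 10

10


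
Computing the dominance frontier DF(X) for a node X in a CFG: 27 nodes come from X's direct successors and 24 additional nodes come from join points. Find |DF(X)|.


DF(X) = direct successor contributions + join point contributions
= 27 + 24 = 51

51


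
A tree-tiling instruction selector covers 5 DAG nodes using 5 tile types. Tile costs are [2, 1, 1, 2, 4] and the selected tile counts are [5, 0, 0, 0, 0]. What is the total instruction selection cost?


Total cost = sum(count_i * cost_i)
= 5*2 + 0*1 + 0*1 + 0*2 + 0*4
= 10

10


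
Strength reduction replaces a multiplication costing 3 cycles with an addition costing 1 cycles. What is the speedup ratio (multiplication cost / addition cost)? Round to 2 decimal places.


Ratio = mult_cost / add_cost = 3 / 1 = 3.0

3.0


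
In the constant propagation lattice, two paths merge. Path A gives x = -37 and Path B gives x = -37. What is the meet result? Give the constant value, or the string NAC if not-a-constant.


Meet operation: if both paths give the same constant, result is that constant; if they differ, result is NAC (not-a-constant).
Path A: -37, Path B: -37 -> equal
Result: constant -> -37

-37


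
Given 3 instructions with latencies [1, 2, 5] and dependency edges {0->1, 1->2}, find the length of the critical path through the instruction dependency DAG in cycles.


Compute longest path through dependency graph: dist(Ik) = max over predecessors of dist + latency(Ik).
dist(I0) = latency 1 = 1
dist(I1) = dist(I0) + 2 = 1 + 2 = 3
dist(I2) = dist(I1) + 5 = 3 + 5 = 8
Critical path = max dist = 8

8


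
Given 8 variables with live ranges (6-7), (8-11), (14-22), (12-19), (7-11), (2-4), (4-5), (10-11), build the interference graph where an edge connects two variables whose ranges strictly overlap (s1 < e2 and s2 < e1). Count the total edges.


Check all pairs for overlapping intervals.
Two intervals (s1,e1) and (s2,e2) overlap if s1 < e2 and s2 < e1.
v0 (6-7) vs v1..v7: overlaps none -> 0
v1 (8-11) vs v2..v7: overlaps v4, v7 -> 2
v2 (14-22) vs v3..v7: overlaps v3 -> 1
v3 (12-19) vs v4..v7: overlaps none -> 0
v4 (7-11) vs v5..v7: overlaps v7 -> 1
v5 (2-4) vs v6..v7: overlaps none -> 0
v6 (4-5) vs v7: overlaps none -> 0
Total overlapping pairs = 0 + 2 + 1 + 0 + 1 + 0 + 0 = 4

4


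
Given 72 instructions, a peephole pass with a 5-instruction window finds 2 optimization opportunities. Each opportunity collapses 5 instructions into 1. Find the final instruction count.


Each match removes 4 instructions.
Total removed = 2 * 4 = 8
Remaining = 72 - 8 = 64

64


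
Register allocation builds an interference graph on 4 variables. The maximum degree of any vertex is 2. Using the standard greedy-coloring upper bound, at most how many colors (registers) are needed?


Greedy coloring never needs more than (max_degree + 1) colors: when coloring a vertex, at most max_degree neighbors are already colored.
Upper bound = 2 + 1 = 3

3


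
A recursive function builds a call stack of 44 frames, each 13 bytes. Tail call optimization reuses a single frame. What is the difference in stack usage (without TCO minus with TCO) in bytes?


Without TCO: 44 * 13 = 572 bytes
With TCO: reuse 1 frame = 13 bytes
Savings = 572 - 13 = 559

559


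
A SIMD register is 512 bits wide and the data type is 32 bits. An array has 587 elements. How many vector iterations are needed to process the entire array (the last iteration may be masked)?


Width = 512 / 32 = 16 elements per vector op
Iterations = ceil(587 / 16) = 37

37


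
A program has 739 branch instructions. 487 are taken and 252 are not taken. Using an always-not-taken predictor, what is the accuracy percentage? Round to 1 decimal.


Predictor: always-not-taken
Correct predictions = 252
Accuracy = 252 / 739 * 100 = 34.1%

34.1


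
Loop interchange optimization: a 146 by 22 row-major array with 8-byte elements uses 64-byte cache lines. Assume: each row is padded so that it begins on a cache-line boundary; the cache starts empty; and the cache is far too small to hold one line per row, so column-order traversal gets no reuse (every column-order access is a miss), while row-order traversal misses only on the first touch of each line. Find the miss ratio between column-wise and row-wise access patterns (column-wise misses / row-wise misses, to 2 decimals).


Each row occupies 22 * 8 = 176 bytes and starts on a line boundary, so it spans ceil(176 / 64) = 3 cache lines.
Row-major traversal misses (one per line touched): 146 * ceil(22 * 8 / 64) = 438
Column-major traversal misses (no reuse, every access misses): 146 * 22 = 3212
Ratio = 3212 / 438 = 7.33

7.33


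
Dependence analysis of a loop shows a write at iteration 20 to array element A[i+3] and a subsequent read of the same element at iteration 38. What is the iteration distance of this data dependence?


Distance = read iteration - write iteration
= 38 - 20 = 18

18


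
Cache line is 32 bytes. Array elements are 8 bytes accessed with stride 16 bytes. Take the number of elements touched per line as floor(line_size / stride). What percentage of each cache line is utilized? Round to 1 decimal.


Elements per cache line = floor(32 / 16) = 2
Bytes used = 2 * 8 = 16
Utilization = 16 / 32 * 100 = 50.0%

50.0


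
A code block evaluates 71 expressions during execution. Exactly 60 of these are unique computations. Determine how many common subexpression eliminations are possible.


CSE count = total expressions - unique expressions
= 71 - 60 = 11

11


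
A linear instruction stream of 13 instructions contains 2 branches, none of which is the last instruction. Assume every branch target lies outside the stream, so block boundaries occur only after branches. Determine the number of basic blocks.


With no in-sequence branch targets, the leaders are the first instruction plus the instruction after each branch.
Number of basic blocks = branches + 1
= 2 + 1 = 3

3


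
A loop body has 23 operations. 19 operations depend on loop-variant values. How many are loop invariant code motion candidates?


Invariant candidates = total - loop-dependent
= 23 - 19 = 4

4


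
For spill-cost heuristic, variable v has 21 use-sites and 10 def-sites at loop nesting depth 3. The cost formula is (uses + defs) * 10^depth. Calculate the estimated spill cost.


uses + defs = 21 + 10 = 31
10^3 = 1000
Spill cost = 31 * 1000 = 31000

31000


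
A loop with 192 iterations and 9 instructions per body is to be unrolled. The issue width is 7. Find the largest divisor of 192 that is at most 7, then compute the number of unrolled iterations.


Largest divisor of 192 <= 7 is 6
New iterations = 192 / 6 = 32

32


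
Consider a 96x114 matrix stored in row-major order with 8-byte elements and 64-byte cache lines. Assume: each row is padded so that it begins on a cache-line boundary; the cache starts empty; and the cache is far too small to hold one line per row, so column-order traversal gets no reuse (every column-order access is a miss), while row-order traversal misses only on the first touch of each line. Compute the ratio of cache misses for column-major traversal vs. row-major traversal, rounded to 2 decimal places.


Each row occupies 114 * 8 = 912 bytes and starts on a line boundary, so it spans ceil(912 / 64) = 15 cache lines.
Row-major traversal misses (one per line touched): 96 * ceil(114 * 8 / 64) = 1440
Column-major traversal misses (no reuse, every access misses): 96 * 114 = 10944
Ratio = 10944 / 1440 = 7.6

7.6


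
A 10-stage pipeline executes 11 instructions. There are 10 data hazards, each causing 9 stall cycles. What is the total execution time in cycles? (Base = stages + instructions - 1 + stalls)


Base cycles = 10 + 11 - 1 = 20
Total stalls = 10 * 9 = 90
Total = 20 + 90 = 110

110


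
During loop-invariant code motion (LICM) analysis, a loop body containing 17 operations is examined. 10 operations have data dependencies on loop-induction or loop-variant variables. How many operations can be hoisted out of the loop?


Invariant candidates = total - loop-dependent
= 17 - 10 = 7

7


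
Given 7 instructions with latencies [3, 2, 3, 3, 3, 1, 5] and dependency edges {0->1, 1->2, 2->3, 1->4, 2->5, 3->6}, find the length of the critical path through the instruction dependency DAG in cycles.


Compute longest path through dependency graph: dist(Ik) = max over predecessors of dist + latency(Ik).
dist(I0) = latency 3 = 3
dist(I1) = dist(I0) + 2 = 3 + 2 = 5
dist(I2) = dist(I1) + 3 = 5 + 3 = 8
dist(I3) = dist(I2) + 3 = 8 + 3 = 11
dist(I4) = dist(I1) + 3 = 5 + 3 = 8
dist(I5) = dist(I2) + 1 = 8 + 1 = 9
dist(I6) = dist(I3) + 5 = 11 + 5 = 16
Critical path = max dist = 16

16


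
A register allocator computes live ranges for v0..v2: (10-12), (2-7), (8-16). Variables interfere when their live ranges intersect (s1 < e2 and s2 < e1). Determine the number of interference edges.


Check all pairs for overlapping intervals.
Two intervals (s1,e1) and (s2,e2) overlap if s1 < e2 and s2 < e1.
v0 (10-12) vs v1..v2: overlaps v2 -> 1
v1 (2-7) vs v2: overlaps none -> 0
Total overlapping pairs = 1 + 0 = 1

1


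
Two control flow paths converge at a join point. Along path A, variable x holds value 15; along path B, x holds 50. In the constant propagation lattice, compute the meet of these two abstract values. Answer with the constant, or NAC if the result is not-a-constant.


Meet operation: if both paths give the same constant, result is that constant; if they differ, result is NAC (not-a-constant).
Path A: 15, Path B: 50 -> differ
Result: not-a-constant -> NAC

NAC


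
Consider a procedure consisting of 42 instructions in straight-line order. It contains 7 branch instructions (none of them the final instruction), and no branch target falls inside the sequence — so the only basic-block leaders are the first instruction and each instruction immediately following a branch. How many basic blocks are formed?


With no in-sequence branch targets, the leaders are the first instruction plus the instruction after each branch.
Number of basic blocks = branches + 1
= 7 + 1 = 8

8


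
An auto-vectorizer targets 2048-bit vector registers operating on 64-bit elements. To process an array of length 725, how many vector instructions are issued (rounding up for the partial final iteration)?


Width = 2048 / 64 = 32 elements per vector op
Iterations = ceil(725 / 32) = 23

23


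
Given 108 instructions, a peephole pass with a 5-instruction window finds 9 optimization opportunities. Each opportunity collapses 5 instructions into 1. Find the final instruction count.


Each match removes 4 instructions.
Total removed = 9 * 4 = 36
Remaining = 108 - 36 = 72

72


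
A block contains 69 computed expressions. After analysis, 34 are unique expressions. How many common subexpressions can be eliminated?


CSE count = total expressions - unique expressions
= 69 - 34 = 35

35


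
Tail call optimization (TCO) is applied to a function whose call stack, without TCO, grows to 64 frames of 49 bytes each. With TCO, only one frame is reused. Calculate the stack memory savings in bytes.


Without TCO: 64 * 49 = 3136 bytes
With TCO: reuse 1 frame = 49 bytes
Savings = 3136 - 49 = 3087

3087


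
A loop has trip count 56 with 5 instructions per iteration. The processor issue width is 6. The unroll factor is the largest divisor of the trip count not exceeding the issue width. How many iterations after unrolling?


Largest divisor of 56 <= 6 is 4
New iterations = 56 / 4 = 14

14


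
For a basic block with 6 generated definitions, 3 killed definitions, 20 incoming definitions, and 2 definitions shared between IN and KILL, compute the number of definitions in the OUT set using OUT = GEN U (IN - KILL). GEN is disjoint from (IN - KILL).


IN - KILL: 20 - 2 = 18 surviving definitions
OUT = GEN + surviving = 6 + 18 = 24

24


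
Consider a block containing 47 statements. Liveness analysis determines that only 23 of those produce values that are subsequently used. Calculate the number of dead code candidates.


Dead code = total statements - live definitions
= 47 - 23 = 24

24


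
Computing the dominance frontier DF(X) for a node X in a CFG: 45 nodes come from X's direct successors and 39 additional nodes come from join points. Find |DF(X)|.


DF(X) = direct successor contributions + join point contributions
= 45 + 39 = 84

84


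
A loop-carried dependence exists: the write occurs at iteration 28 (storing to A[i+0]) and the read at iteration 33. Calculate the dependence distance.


Distance = read iteration - write iteration
= 33 - 28 = 5

5


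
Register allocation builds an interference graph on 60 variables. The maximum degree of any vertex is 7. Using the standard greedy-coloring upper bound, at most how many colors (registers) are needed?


Greedy coloring never needs more than (max_degree + 1) colors: when coloring a vertex, at most max_degree neighbors are already colored.
Upper bound = 7 + 1 = 8

8


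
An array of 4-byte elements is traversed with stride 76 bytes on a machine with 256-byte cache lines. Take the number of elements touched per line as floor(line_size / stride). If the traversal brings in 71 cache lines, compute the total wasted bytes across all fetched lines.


Elements per line = floor(256 / 76) = 3
Bytes used per line = 3 * 4 = 12
Wasted per line = 256 - 12 = 244
Total wasted = 244 * 71 = 17324

17324


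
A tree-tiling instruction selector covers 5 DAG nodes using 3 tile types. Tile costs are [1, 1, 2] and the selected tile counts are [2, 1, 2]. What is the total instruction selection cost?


Total cost = sum(count_i * cost_i)
= 2*1 + 1*1 + 2*2
= 7

7


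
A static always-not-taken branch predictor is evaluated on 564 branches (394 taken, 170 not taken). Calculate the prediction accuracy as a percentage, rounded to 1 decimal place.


Predictor: always-not-taken
Correct predictions = 170
Accuracy = 170 / 564 * 100 = 30.1%

30.1


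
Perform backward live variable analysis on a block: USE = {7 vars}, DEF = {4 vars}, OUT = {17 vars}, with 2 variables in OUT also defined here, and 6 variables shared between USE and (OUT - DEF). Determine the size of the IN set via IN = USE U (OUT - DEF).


OUT - DEF: 17 - 2 = 15
|IN| = |USE| + |OUT - DEF| - |USE ∩ (OUT - DEF)| = 7 + 15 - 6 = 16

16


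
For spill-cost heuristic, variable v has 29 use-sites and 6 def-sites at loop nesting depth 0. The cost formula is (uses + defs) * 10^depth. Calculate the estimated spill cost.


uses + defs = 29 + 6 = 35
10^0 = 1
Spill cost = 35 * 1 = 35

35


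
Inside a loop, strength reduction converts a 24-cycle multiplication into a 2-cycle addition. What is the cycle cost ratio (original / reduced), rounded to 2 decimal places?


Ratio = mult_cost / add_cost = 24 / 2 = 12.0

12.0


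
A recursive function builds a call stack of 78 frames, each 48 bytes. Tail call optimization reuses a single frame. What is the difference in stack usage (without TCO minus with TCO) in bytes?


Without TCO: 78 * 48 = 3744 bytes
With TCO: reuse 1 frame = 48 bytes
Savings = 3744 - 48 = 3696

3696


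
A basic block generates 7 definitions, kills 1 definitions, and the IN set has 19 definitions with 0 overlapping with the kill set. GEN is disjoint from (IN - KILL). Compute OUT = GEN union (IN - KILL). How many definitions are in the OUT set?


IN - KILL: 19 - 0 = 19 surviving definitions
OUT = GEN + surviving = 7 + 19 = 26

26


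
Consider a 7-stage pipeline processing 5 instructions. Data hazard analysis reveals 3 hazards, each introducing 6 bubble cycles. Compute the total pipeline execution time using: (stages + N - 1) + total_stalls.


Base cycles = 7 + 5 - 1 = 11
Total stalls = 3 * 6 = 18
Total = 11 + 18 = 29

29


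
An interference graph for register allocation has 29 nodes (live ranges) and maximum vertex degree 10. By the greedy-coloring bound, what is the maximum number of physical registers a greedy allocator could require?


Greedy coloring never needs more than (max_degree + 1) colors: when coloring a vertex, at most max_degree neighbors are already colored.
Upper bound = 10 + 1 = 11

11


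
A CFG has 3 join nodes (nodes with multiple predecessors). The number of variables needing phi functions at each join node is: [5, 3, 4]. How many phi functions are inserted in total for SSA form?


Total phi functions = sum of phi functions at each join node
= 5 + 3 + 4 = 12

12


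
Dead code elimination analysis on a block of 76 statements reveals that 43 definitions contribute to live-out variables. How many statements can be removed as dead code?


Dead code = total statements - live definitions
= 76 - 43 = 33

33


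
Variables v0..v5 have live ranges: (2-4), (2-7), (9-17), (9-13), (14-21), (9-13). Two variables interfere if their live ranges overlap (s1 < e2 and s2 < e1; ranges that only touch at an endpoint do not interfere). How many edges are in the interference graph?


Check all pairs for overlapping intervals.
Two intervals (s1,e1) and (s2,e2) overlap if s1 < e2 and s2 < e1.
v0 (2-4) vs v1..v5: overlaps v1 -> 1
v1 (2-7) vs v2..v5: overlaps none -> 0
v2 (9-17) vs v3..v5: overlaps v3, v4, v5 -> 3
v3 (9-13) vs v4..v5: overlaps v5 -> 1
v4 (14-21) vs v5: overlaps none -> 0
Total overlapping pairs = 1 + 0 + 3 + 1 + 0 = 5

5


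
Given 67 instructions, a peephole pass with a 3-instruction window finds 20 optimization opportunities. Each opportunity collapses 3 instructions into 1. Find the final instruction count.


Each match removes 2 instructions.
Total removed = 20 * 2 = 40
Remaining = 67 - 40 = 27

27


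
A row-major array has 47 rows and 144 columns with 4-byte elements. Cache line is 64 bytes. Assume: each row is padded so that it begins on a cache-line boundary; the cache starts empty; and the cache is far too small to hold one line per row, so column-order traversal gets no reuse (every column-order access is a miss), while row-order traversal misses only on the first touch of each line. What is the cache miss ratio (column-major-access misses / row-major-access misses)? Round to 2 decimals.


Each row occupies 144 * 4 = 576 bytes and starts on a line boundary, so it spans ceil(576 / 64) = 9 cache lines.
Row-major traversal misses (one per line touched): 47 * ceil(144 * 4 / 64) = 423
Column-major traversal misses (no reuse, every access misses): 47 * 144 = 6768
Ratio = 6768 / 423 = 16.0

16.0


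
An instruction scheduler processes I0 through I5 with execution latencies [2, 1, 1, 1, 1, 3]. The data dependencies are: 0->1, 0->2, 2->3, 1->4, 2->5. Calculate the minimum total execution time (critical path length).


Compute longest path through dependency graph: dist(Ik) = max over predecessors of dist + latency(Ik).
dist(I0) = latency 2 = 2
dist(I1) = dist(I0) + 1 = 2 + 1 = 3
dist(I2) = dist(I0) + 1 = 2 + 1 = 3
dist(I3) = dist(I2) + 1 = 3 + 1 = 4
dist(I4) = dist(I1) + 1 = 3 + 1 = 4
dist(I5) = dist(I2) + 3 = 3 + 3 = 6
Critical path = max dist = 6

6


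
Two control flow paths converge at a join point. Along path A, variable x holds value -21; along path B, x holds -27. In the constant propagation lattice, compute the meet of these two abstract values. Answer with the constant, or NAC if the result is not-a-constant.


Meet operation: if both paths give the same constant, result is that constant; if they differ, result is NAC (not-a-constant).
Path A: -21, Path B: -27 -> differ
Result: not-a-constant -> NAC

NAC


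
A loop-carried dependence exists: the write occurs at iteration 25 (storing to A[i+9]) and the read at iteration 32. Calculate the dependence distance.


Distance = read iteration - write iteration
= 32 - 25 = 7

7


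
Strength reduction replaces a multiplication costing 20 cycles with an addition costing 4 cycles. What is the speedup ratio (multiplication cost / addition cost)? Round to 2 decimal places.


Ratio = mult_cost / add_cost = 20 / 4 = 5.0

5.0


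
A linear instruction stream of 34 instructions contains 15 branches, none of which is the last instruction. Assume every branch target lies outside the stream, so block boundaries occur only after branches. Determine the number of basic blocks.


With no in-sequence branch targets, the leaders are the first instruction plus the instruction after each branch.
Number of basic blocks = branches + 1
= 15 + 1 = 16

16


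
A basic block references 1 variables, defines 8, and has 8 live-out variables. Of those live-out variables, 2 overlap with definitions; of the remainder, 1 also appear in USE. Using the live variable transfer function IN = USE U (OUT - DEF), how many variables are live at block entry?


OUT - DEF: 8 - 2 = 6
|IN| = |USE| + |OUT - DEF| - |USE ∩ (OUT - DEF)| = 1 + 6 - 1 = 6

6


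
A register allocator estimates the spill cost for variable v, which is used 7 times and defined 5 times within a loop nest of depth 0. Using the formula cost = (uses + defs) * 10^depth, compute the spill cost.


uses + defs = 7 + 5 = 12
10^0 = 1
Spill cost = 12 * 1 = 12

12


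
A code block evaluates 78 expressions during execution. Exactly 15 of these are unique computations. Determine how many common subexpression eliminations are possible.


CSE count = total expressions - unique expressions
= 78 - 15 = 63

63


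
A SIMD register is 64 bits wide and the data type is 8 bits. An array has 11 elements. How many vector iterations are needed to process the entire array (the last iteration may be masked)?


Width = 64 / 8 = 8 elements per vector op
Iterations = ceil(11 / 8) = 2

2


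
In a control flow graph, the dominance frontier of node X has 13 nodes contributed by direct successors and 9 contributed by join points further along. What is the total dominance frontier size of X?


DF(X) = direct successor contributions + join point contributions
= 13 + 9 = 22

22


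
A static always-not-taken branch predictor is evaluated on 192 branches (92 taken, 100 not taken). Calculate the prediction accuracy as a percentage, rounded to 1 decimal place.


Predictor: always-not-taken
Correct predictions = 100
Accuracy = 100 / 192 * 100 = 52.1%

52.1


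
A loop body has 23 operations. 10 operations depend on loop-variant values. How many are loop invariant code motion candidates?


Invariant candidates = total - loop-dependent
= 23 - 10 = 13

13


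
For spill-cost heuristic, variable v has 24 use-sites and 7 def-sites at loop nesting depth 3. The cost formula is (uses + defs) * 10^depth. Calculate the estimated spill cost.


uses + defs = 24 + 7 = 31
10^3 = 1000
Spill cost = 31 * 1000 = 31000

31000


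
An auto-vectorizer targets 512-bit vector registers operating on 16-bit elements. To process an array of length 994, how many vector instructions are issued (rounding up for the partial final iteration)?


Width = 512 / 16 = 32 elements per vector op
Iterations = ceil(994 / 32) = 32

32


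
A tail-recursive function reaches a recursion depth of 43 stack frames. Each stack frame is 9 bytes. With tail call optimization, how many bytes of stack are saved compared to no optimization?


Without TCO: 43 * 9 = 387 bytes
With TCO: reuse 1 frame = 9 bytes
Savings = 387 - 9 = 378

378


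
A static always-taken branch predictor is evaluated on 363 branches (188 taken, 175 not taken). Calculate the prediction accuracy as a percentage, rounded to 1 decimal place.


Predictor: always-taken
Correct predictions = 188
Accuracy = 188 / 363 * 100 = 51.8%

51.8


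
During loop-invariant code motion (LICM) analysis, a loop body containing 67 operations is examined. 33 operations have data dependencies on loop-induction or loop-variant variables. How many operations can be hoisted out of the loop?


Invariant candidates = total - loop-dependent
= 67 - 33 = 34

34


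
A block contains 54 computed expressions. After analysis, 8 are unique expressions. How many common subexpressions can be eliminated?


CSE count = total expressions - unique expressions
= 54 - 8 = 46

46


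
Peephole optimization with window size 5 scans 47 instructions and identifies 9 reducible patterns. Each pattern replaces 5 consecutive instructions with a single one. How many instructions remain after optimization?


Each match removes 4 instructions.
Total removed = 9 * 4 = 36
Remaining = 47 - 36 = 11

11


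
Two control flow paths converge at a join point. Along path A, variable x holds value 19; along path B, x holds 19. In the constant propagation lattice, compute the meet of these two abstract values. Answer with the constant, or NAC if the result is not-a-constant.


Meet operation: if both paths give the same constant, result is that constant; if they differ, result is NAC (not-a-constant).
Path A: 19, Path B: 19 -> equal
Result: constant -> 19

19


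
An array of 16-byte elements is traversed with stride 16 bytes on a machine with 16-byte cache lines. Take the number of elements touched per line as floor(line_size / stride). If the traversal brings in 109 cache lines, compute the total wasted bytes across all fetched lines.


Elements per line = floor(16 / 16) = 1
Bytes used per line = 1 * 16 = 16
Wasted per line = 16 - 16 = 0
Total wasted = 0 * 109 = 0

0


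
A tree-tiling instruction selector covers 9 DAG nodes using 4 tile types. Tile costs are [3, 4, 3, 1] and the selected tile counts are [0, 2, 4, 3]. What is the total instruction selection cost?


Total cost = sum(count_i * cost_i)
= 0*3 + 2*4 + 4*3 + 3*1
= 23

23
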